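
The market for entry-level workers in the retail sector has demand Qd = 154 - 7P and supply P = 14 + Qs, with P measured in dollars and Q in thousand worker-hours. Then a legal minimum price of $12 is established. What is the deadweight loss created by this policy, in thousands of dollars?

0

Rearranging supply gives Qs = P - 14. Setting quantity demanded equal to quantity supplied, 154 - 7P = P - 14, gives P* = 21 and Q* = 7.
Since 12 is below P* = 21, the floor does not bind and the free-market outcome prevails.
Since the control does not bind, no trades are prevented and deadweight loss is zero.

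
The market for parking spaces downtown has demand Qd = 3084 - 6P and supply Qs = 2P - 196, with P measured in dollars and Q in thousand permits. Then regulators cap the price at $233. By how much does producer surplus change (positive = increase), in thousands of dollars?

Without the control the market clears where 3084 - 6P = 2P - 196, i.e. P* = 410 and Q* = 624.
The ceiling of 233 is below the equilibrium price 410, so it binds.
At P = 233: Qd = 3084 - 6·233 = 1686 and Qs = 2·233 - 196 = 270.
Producer surplus without the control is ½ · (410 - 98) · 624 = 97344.
With the ceiling, producers sell 270 units at 233, so PS = ½ · (233 - 98) · 270 = 18225.
Change in producer surplus = 18225 - 97344 = -79119.

-79119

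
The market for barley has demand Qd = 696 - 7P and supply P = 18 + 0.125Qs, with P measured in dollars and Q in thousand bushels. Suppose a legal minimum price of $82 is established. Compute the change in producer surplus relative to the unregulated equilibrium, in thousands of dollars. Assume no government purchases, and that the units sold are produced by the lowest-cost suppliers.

1101.75

Rearranging supply gives Qs = 8P - 144. Setting quantity demanded equal to quantity supplied, 696 - 7P = 8P - 144, gives P* = 56 and Q* = 304.
Because the floor (82) lies above the market-clearing price, it is binding.
At P = 82: Qd = 696 - 7·82 = 122 and Qs = 8·82 - 144 = 512.
Producer surplus without the control is ½ · (56 - 18) · 304 = 5776.
With the floor, 122 units are sold at 82. The supply price at Q = 122 is 33.25, so PS = ½ · [(82 - 18) + (82 - 33.25)] · 122 = 6877.75.
Change in producer surplus = 6877.75 - 5776 = 1101.75.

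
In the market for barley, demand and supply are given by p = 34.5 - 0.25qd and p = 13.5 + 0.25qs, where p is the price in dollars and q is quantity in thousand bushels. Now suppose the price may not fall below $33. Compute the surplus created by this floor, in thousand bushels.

Rearranging demand gives qd = 138 - 4p; rearranging supply gives qs = 4p - 54. Setting quantity demanded equal to quantity supplied, 138 - 4p = 4p - 54, gives p* = 24 and q* = 42.
Because the floor (33) lies above the market-clearing price, it is binding.
At p = 33: qd = 138 - 4·33 = 6 and qs = 4·33 - 54 = 78.
Surplus = qs - qd = 78 - 6 = 72.

72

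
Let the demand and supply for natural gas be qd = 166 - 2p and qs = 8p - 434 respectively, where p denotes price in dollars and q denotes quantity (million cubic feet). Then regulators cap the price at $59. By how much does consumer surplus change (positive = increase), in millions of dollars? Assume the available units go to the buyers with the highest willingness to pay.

Without the control the market clears where 166 - 2p = 8p - 434, i.e. p* = 60 and q* = 46.
The ceiling of 59 is below the equilibrium price 60, so it binds.
At p = 59: qd = 166 - 2·59 = 48 and qs = 8·59 - 434 = 38.
Consumer surplus without the control is ½ · (83 - 60) · 46 = 529.
With the ceiling, 38 units are sold at 59 (assume they go to the highest-value buyers). The demand price at q = 38 is 64, so CS = ½ · [(83 - 59) + (64 - 59)] · 38 = 551.
Change in consumer surplus = 551 - 529 = 22.

22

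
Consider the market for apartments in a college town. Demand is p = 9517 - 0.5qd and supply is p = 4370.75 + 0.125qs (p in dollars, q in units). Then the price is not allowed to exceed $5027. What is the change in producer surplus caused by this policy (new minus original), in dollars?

-2514766

Rearranging demand gives qd = 19034 - 2p; rearranging supply gives qs = 8p - 34966. Setting quantity demanded equal to quantity supplied, 19034 - 2p = 8p - 34966, gives p* = 5400 and q* = 8234.
The ceiling of 5027 is below the equilibrium price 5400, so it binds.
At p = 5027: qd = 19034 - 2·5027 = 8980 and qs = 8·5027 - 34966 = 5250.
Producer surplus without the control is ½ · (5400 - 4370.75) · 8234 = 4237422.25.
With the ceiling, producers sell 5250 units at 5027, so PS = ½ · (5027 - 4370.75) · 5250 = 1722656.25.
Change in producer surplus = 1722656.25 - 4237422.25 = -2514766.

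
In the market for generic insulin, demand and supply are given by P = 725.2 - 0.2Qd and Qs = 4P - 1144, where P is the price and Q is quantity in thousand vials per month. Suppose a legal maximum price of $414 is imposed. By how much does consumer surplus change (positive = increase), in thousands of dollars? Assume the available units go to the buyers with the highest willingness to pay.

37862.4

Rearranging demand gives Qd = 3626 - 5P. In a free market, 3626 - 5P = 4P - 1144 gives the equilibrium P* = 530, Q* = 976.
The ceiling of 414 is below the equilibrium price 530, so it binds.
At P = 414: Qd = 3626 - 5·414 = 1556 and Qs = 4·414 - 1144 = 512.
Consumer surplus without the control is ½ · (725.2 - 530) · 976 = 95257.6.
With the ceiling, 512 units are sold at 414 (assume they go to the highest-value buyers). The demand price at Q = 512 is 622.8, so CS = ½ · [(725.2 - 414) + (622.8 - 414)] · 512 = 133120.
Change in consumer surplus = 133120 - 95257.6 = 37862.4.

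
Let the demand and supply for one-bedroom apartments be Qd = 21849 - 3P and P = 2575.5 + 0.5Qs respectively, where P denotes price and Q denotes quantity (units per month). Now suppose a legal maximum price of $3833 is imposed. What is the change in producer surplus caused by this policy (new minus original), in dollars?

-6396494

Rearranging supply gives Qs = 2P - 5151. Equilibrium: 21849 - 3P = 2P - 5151, so 27000 = 5P and P* = 5400, Q* = 5649.
Because the ceiling (3833) lies below the market-clearing price, it is binding.
At P = 3833: Qd = 21849 - 3·3833 = 10350 and Qs = 2·3833 - 5151 = 2515.
Producer surplus without the control is ½ · (5400 - 2575.5) · 5649 = 7977800.25.
With the ceiling, producers sell 2515 units at 3833, so PS = ½ · (3833 - 2575.5) · 2515 = 1581306.25.
Change in producer surplus = 1581306.25 - 7977800.25 = -6396494.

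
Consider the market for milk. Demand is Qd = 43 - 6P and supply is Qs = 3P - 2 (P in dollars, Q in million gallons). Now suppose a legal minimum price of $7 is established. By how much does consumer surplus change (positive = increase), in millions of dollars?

Setting quantity demanded equal to quantity supplied, 43 - 6P = 3P - 2, gives P* = 5 and Q* = 13.
Because the floor (7) lies above the market-clearing price, it is binding.
At P = 7: Qd = 43 - 6·7 = 1 and Qs = 3·7 - 2 = 19.
Consumer surplus without the control is ½ · (43/6 - 5) · 13 = 169/12.
With the floor, consumers buy 1 units at 7, so CS = ½ · (43/6 - 7) · 1 = 1/12.
Change in consumer surplus = 1/12 - 169/12 = -14.

-14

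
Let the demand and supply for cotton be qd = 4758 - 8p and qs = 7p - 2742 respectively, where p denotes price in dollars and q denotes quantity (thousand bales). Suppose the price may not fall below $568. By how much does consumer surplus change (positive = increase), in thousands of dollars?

-33048

In a free market, 4758 - 8p = 7p - 2742 gives the equilibrium p* = 500, q* = 758.
Since 568 > 500, the floor is binding.
At p = 568: qd = 4758 - 8·568 = 214 and qs = 7·568 - 2742 = 1234.
Consumer surplus without the control is ½ · (594.75 - 500) · 758 = 35910.25.
With the floor, consumers buy 214 units at 568, so CS = ½ · (594.75 - 568) · 214 = 2862.25.
Change in consumer surplus = 2862.25 - 35910.25 = -33048.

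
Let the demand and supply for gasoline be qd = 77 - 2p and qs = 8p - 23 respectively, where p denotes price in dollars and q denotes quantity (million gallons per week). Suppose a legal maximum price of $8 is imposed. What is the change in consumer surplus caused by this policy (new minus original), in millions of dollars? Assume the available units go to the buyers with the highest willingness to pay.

Setting quantity demanded equal to quantity supplied, 77 - 2p = 8p - 23, gives p* = 10 and q* = 57.
Because the ceiling (8) lies below the market-clearing price, it is binding.
At p = 8: qd = 77 - 2·8 = 61 and qs = 8·8 - 23 = 41.
Consumer surplus without the control is ½ · (38.5 - 10) · 57 = 812.25.
With the ceiling, 41 units are sold at 8 (assume they go to the highest-value buyers). The demand price at q = 41 is 18, so CS = ½ · [(38.5 - 8) + (18 - 8)] · 41 = 830.25.
Change in consumer surplus = 830.25 - 812.25 = 18.

18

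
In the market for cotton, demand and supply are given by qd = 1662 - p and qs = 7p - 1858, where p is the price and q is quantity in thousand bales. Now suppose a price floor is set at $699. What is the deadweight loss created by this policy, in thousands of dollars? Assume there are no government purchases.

38332

Without the control the market clears where 1662 - p = 7p - 1858, i.e. p* = 440 and q* = 1222.
The floor of 699 is above the equilibrium price 440, so it binds.
At p = 699: qd = 1662 - 699 = 963 and qs = 7·699 - 1858 = 3035.
Quantity traded falls to 963. At q = 963 the demand price is 1662 - 963 = 699 and the supply price is (1858 + 963)/7 = 403.
Deadweight loss = ½ · (699 - 403) · (1222 - 963) = ½ · 296 · 259 = 38332.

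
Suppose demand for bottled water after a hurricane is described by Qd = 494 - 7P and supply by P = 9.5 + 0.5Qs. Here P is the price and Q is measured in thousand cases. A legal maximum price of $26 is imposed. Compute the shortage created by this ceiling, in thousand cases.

Rearranging supply gives Qs = 2P - 19. In a free market, 494 - 7P = 2P - 19 gives the equilibrium P* = 57, Q* = 95.
The ceiling of 26 is below the equilibrium price 57, so it binds.
At P = 26: Qd = 494 - 7·26 = 312 and Qs = 2·26 - 19 = 33.
Shortage = Qd - Qs = 312 - 33 = 279.

279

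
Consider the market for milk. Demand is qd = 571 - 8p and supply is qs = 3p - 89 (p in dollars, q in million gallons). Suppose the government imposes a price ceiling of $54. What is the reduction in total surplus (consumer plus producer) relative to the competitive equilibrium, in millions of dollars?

74.25

Equilibrium: 571 - 8p = 3p - 89, so 660 = 11p and p* = 60, q* = 91.
The ceiling of 54 is below the equilibrium price 60, so it binds.
At p = 54: qd = 571 - 8·54 = 139 and qs = 3·54 - 89 = 73.
Quantity traded falls to 73. At q = 73 the demand price is (571 - 73)/8 = 62.25 and the supply price is (89 + 73)/3 = 54.
Deadweight loss = ½ · (62.25 - 54) · (91 - 73) = ½ · 8.25 · 18 = 74.25.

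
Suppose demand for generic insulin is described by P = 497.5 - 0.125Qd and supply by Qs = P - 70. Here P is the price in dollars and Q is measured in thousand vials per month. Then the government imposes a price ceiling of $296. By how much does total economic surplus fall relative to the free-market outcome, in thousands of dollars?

13340.25

Rearranging demand gives Qd = 3980 - 8P. Without the control the market clears where 3980 - 8P = P - 70, i.e. P* = 450 and Q* = 380.
The ceiling of 296 is below the equilibrium price 450, so it binds.
At P = 296: Qd = 3980 - 8·296 = 1612 and Qs = 296 - 70 = 226.
Quantity traded falls to 226. At Q = 226 the demand price is (3980 - 226)/8 = 469.25 and the supply price is 70 + 226 = 296.
Deadweight loss = ½ · (469.25 - 296) · (380 - 226) = ½ · 173.25 · 154 = 13340.25.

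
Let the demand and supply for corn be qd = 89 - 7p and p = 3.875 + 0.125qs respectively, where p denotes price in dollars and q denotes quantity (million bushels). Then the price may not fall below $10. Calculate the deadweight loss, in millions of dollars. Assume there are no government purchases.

26.25

Rearranging supply gives qs = 8p - 31. In a free market, 89 - 7p = 8p - 31 gives the equilibrium p* = 8, q* = 33.
Because the floor (10) lies above the market-clearing price, it is binding.
At p = 10: qd = 89 - 7·10 = 19 and qs = 8·10 - 31 = 49.
Quantity traded falls to 19. At q = 19 the demand price is (89 - 19)/7 = 10 and the supply price is (31 + 19)/8 = 6.25.
Deadweight loss = ½ · (10 - 6.25) · (33 - 19) = ½ · 3.75 · 14 = 26.25.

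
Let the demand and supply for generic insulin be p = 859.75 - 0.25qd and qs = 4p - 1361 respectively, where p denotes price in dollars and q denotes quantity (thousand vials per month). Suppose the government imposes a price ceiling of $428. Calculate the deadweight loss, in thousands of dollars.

118336

Rearranging demand gives qd = 3439 - 4p. Equilibrium: 3439 - 4p = 4p - 1361, so 4800 = 8p and p* = 600, q* = 1039.
The ceiling of 428 is below the equilibrium price 600, so it binds.
At p = 428: qd = 3439 - 4·428 = 1727 and qs = 4·428 - 1361 = 351.
Quantity traded falls to 351. At q = 351 the demand price is (3439 - 351)/4 = 772 and the supply price is (1361 + 351)/4 = 428.
Deadweight loss = ½ · (772 - 428) · (1039 - 351) = ½ · 344 · 688 = 118336.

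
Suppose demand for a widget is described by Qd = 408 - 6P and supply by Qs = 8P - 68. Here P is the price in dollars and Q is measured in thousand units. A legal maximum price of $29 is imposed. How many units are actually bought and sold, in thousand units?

164

Without the control the market clears where 408 - 6P = 8P - 68, i.e. P* = 34 and Q* = 204.
The ceiling of 29 is below the equilibrium price 34, so it binds.
At P = 29: Qd = 408 - 6·29 = 234 and Qs = 8·29 - 68 = 164.
The quantity actually transacted is the short side, supply: 164.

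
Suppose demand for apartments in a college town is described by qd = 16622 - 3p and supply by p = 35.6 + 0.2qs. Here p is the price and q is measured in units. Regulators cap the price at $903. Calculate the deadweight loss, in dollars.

Rearranging supply gives qs = 5p - 178. Equilibrium: 16622 - 3p = 5p - 178, so 16800 = 8p and p* = 2100, q* = 10322.
Since 903 < 2100, the ceiling is binding.
At p = 903: qd = 16622 - 3·903 = 13913 and qs = 5·903 - 178 = 4337.
Quantity traded falls to 4337. At q = 4337 the demand price is (16622 - 4337)/3 = 4095 and the supply price is (178 + 4337)/5 = 903.
Deadweight loss = ½ · (4095 - 903) · (10322 - 4337) = ½ · 3192 · 5985 = 9552060.

9552060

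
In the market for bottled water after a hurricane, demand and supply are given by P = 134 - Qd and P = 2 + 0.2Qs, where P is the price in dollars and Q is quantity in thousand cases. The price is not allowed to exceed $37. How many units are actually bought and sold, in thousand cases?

110

Rearranging demand gives Qd = 134 - P; rearranging supply gives Qs = 5P - 10. Equilibrium: 134 - P = 5P - 10, so 144 = 6P and P* = 24, Q* = 110.
Since 37 is above P* = 24, the ceiling does not bind and the free-market outcome prevails.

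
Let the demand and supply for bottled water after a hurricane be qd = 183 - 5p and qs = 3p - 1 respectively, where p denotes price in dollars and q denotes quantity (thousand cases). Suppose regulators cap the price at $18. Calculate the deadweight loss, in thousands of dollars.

Equilibrium: 183 - 5p = 3p - 1, so 184 = 8p and p* = 23, q* = 68.
Since 18 < 23, the ceiling is binding.
At p = 18: qd = 183 - 5·18 = 93 and qs = 3·18 - 1 = 53.
Quantity traded falls to 53. At q = 53 the demand price is (183 - 53)/5 = 26 and the supply price is (1 + 53)/3 = 18.
Deadweight loss = ½ · (26 - 18) · (68 - 53) = ½ · 8 · 15 = 60.

60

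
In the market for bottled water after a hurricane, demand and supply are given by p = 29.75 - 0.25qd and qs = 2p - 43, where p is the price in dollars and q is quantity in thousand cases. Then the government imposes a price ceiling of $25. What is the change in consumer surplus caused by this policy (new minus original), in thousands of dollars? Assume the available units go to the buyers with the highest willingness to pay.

Rearranging demand gives qd = 119 - 4p. Without the control the market clears where 119 - 4p = 2p - 43, i.e. p* = 27 and q* = 11.
Since 25 < 27, the ceiling is binding.
At p = 25: qd = 119 - 4·25 = 19 and qs = 2·25 - 43 = 7.
Consumer surplus without the control is ½ · (29.75 - 27) · 11 = 15.125.
With the ceiling, 7 units are sold at 25 (assume they go to the highest-value buyers). The demand price at q = 7 is 28, so CS = ½ · [(29.75 - 25) + (28 - 25)] · 7 = 27.125.
Change in consumer surplus = 27.125 - 15.125 = 12.

12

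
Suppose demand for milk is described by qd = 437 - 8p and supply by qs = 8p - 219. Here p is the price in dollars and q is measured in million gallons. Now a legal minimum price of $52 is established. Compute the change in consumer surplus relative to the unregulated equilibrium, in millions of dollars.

Setting quantity demanded equal to quantity supplied, 437 - 8p = 8p - 219, gives p* = 41 and q* = 109.
The floor of 52 is above the equilibrium price 41, so it binds.
At p = 52: qd = 437 - 8·52 = 21 and qs = 8·52 - 219 = 197.
Consumer surplus without the control is ½ · (54.625 - 41) · 109 = 742.5625.
With the floor, consumers buy 21 units at 52, so CS = ½ · (54.625 - 52) · 21 = 27.5625.
Change in consumer surplus = 27.5625 - 742.5625 = -715.

-715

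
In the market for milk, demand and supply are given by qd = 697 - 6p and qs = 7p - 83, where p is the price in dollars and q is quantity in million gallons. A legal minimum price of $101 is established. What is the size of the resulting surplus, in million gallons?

533

Setting quantity demanded equal to quantity supplied, 697 - 6p = 7p - 83, gives p* = 60 and q* = 337.
Because the floor (101) lies above the market-clearing price, it is binding.
At p = 101: qd = 697 - 6·101 = 91 and qs = 7·101 - 83 = 624.
Surplus = qs - qd = 624 - 91 = 533.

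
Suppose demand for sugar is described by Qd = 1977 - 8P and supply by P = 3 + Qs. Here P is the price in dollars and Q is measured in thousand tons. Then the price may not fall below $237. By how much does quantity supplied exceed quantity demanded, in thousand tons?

Rearranging supply gives Qs = P - 3. Without the control the market clears where 1977 - 8P = P - 3, i.e. P* = 220 and Q* = 217.
The floor of 237 is above the equilibrium price 220, so it binds.
At P = 237: Qd = 1977 - 8·237 = 81 and Qs = 237 - 3 = 234.
Surplus = Qs - Qd = 234 - 81 = 153.

153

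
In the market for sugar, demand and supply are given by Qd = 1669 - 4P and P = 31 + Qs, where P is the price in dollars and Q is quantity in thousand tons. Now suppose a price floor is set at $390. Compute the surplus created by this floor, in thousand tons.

Rearranging supply gives Qs = P - 31. Equilibrium: 1669 - 4P = P - 31, so 1700 = 5P and P* = 340, Q* = 309.
Since 390 > 340, the floor is binding.
At P = 390: Qd = 1669 - 4·390 = 109 and Qs = 390 - 31 = 359.
Surplus = Qs - Qd = 359 - 109 = 250.

250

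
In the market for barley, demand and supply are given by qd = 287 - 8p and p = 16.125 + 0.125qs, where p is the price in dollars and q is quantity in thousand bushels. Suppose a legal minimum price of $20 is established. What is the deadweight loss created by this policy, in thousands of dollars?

0

Rearranging supply gives qs = 8p - 129. In a free market, 287 - 8p = 8p - 129 gives the equilibrium p* = 26, q* = 79.
Since 20 is below p* = 26, the floor does not bind and the free-market outcome prevails.
Since the control does not bind, no trades are prevented and deadweight loss is zero.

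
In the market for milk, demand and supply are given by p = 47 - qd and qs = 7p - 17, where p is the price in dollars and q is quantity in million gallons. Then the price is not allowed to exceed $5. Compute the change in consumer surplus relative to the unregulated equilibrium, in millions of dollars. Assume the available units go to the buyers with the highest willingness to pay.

-166.5

Rearranging demand gives qd = 47 - p. Without the control the market clears where 47 - p = 7p - 17, i.e. p* = 8 and q* = 39.
Since 5 < 8, the ceiling is binding.
At p = 5: qd = 47 - 5 = 42 and qs = 7·5 - 17 = 18.
Consumer surplus without the control is ½ · (47 - 8) · 39 = 760.5.
With the ceiling, 18 units are sold at 5 (assume they go to the highest-value buyers). The demand price at q = 18 is 29, so CS = ½ · [(47 - 5) + (29 - 5)] · 18 = 594.
Change in consumer surplus = 594 - 760.5 = -166.5.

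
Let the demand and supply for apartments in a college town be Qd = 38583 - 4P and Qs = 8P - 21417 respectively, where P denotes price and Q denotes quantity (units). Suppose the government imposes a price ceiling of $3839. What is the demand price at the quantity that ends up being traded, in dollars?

7322

Equilibrium: 38583 - 4P = 8P - 21417, so 60000 = 12P and P* = 5000, Q* = 18583.
Since 3839 < 5000, the ceiling is binding.
At P = 3839: Qd = 38583 - 4·3839 = 23227 and Qs = 8·3839 - 21417 = 9295.
Only 9295 units reach the market. On the demand curve, the marginal buyer's willingness to pay at Q = 9295 is (38583 - 9295)/4 = 7322.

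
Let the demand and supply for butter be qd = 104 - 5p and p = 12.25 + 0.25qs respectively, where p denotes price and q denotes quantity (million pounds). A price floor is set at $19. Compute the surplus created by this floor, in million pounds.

Rearranging supply gives qs = 4p - 49. Without the control the market clears where 104 - 5p = 4p - 49, i.e. p* = 17 and q* = 19.
Because the floor (19) lies above the market-clearing price, it is binding.
At p = 19: qd = 104 - 5·19 = 9 and qs = 4·19 - 49 = 27.
Surplus = qs - qd = 27 - 9 = 18.

18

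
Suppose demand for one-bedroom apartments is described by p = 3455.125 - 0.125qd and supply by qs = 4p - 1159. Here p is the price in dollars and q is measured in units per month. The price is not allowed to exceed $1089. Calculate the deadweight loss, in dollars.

5156163

Rearranging demand gives qd = 27641 - 8p. In a free market, 27641 - 8p = 4p - 1159 gives the equilibrium p* = 2400, q* = 8441.
Because the ceiling (1089) lies below the market-clearing price, it is binding.
At p = 1089: qd = 27641 - 8·1089 = 18929 and qs = 4·1089 - 1159 = 3197.
Quantity traded falls to 3197. At q = 3197 the demand price is (27641 - 3197)/8 = 3055.5 and the supply price is (1159 + 3197)/4 = 1089.
Deadweight loss = ½ · (3055.5 - 1089) · (8441 - 3197) = ½ · 1966.5 · 5244 = 5156163.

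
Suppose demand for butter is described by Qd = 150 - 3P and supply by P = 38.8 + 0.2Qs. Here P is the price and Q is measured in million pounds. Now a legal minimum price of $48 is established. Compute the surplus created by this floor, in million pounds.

Rearranging supply gives Qs = 5P - 194. Setting quantity demanded equal to quantity supplied, 150 - 3P = 5P - 194, gives P* = 43 and Q* = 21.
Because the floor (48) lies above the market-clearing price, it is binding.
At P = 48: Qd = 150 - 3·48 = 6 and Qs = 5·48 - 194 = 46.
Surplus = Qs - Qd = 46 - 6 = 40.

40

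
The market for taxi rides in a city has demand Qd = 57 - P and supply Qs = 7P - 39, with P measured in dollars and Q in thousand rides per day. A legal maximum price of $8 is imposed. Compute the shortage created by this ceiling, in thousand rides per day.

Equilibrium: 57 - P = 7P - 39, so 96 = 8P and P* = 12, Q* = 45.
The ceiling of 8 is below the equilibrium price 12, so it binds.
At P = 8: Qd = 57 - 8 = 49 and Qs = 7·8 - 39 = 17.
Shortage = Qd - Qs = 49 - 17 = 32.

32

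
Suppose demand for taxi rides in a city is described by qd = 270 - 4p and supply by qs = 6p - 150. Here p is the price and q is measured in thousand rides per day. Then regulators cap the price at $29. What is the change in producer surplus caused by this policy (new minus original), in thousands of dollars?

Without the control the market clears where 270 - 4p = 6p - 150, i.e. p* = 42 and q* = 102.
The ceiling of 29 is below the equilibrium price 42, so it binds.
At p = 29: qd = 270 - 4·29 = 154 and qs = 6·29 - 150 = 24.
Producer surplus without the control is ½ · (42 - 25) · 102 = 867.
With the ceiling, producers sell 24 units at 29, so PS = ½ · (29 - 25) · 24 = 48.
Change in producer surplus = 48 - 867 = -819.

-819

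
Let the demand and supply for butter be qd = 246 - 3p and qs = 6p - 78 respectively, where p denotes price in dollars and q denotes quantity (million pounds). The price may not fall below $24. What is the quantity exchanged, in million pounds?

Setting quantity demanded equal to quantity supplied, 246 - 3p = 6p - 78, gives p* = 36 and q* = 138.
The floor of 24 is below the equilibrium price 36, so it is not binding; the market clears at p* = 36, q* = 138.

138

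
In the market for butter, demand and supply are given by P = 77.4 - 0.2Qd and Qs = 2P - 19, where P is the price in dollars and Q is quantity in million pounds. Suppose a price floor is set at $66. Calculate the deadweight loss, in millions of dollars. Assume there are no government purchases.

Rearranging demand gives Qd = 387 - 5P. Equilibrium: 387 - 5P = 2P - 19, so 406 = 7P and P* = 58, Q* = 97.
Because the floor (66) lies above the market-clearing price, it is binding.
At P = 66: Qd = 387 - 5·66 = 57 and Qs = 2·66 - 19 = 113.
Quantity traded falls to 57. At Q = 57 the demand price is (387 - 57)/5 = 66 and the supply price is (19 + 57)/2 = 38.
Deadweight loss = ½ · (66 - 38) · (97 - 57) = ½ · 28 · 40 = 560.

560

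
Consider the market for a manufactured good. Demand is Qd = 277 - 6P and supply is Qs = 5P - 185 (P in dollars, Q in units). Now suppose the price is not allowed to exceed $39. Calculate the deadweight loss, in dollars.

41.25

Without the control the market clears where 277 - 6P = 5P - 185, i.e. P* = 42 and Q* = 25.
Since 39 < 42, the ceiling is binding.
At P = 39: Qd = 277 - 6·39 = 43 and Qs = 5·39 - 185 = 10.
Quantity traded falls to 10. At Q = 10 the demand price is (277 - 10)/6 = 44.5 and the supply price is (185 + 10)/5 = 39.
Deadweight loss = ½ · (44.5 - 39) · (25 - 10) = ½ · 5.5 · 15 = 41.25.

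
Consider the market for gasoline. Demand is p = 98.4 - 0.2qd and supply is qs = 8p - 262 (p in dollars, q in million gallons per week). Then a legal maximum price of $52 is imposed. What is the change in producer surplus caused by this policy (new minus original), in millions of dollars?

-1068

Rearranging demand gives qd = 492 - 5p. Equilibrium: 492 - 5p = 8p - 262, so 754 = 13p and p* = 58, q* = 202.
Since 52 < 58, the ceiling is binding.
At p = 52: qd = 492 - 5·52 = 232 and qs = 8·52 - 262 = 154.
Producer surplus without the control is ½ · (58 - 32.75) · 202 = 2550.25.
With the ceiling, producers sell 154 units at 52, so PS = ½ · (52 - 32.75) · 154 = 1482.25.
Change in producer surplus = 1482.25 - 2550.25 = -1068.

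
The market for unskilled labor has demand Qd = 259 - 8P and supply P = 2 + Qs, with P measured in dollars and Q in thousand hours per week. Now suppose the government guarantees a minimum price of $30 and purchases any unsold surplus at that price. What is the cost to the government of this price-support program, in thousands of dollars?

270

Rearranging supply gives Qs = P - 2. In a free market, 259 - 8P = P - 2 gives the equilibrium P* = 29, Q* = 27.
Because the floor (30) lies above the market-clearing price, it is binding.
At P = 30: Qd = 259 - 8·30 = 19 and Qs = 30 - 2 = 28.
Surplus = Qs - Qd = 9.
Government expenditure = surplus × support price = 9 × 30 = 270.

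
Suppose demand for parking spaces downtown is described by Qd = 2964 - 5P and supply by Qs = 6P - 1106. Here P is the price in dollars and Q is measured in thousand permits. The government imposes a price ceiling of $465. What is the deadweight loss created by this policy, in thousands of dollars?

0

Setting quantity demanded equal to quantity supplied, 2964 - 5P = 6P - 1106, gives P* = 370 and Q* = 1114.
Since 465 is above P* = 370, the ceiling does not bind and the free-market outcome prevails.
Since the control does not bind, no trades are prevented and deadweight loss is zero.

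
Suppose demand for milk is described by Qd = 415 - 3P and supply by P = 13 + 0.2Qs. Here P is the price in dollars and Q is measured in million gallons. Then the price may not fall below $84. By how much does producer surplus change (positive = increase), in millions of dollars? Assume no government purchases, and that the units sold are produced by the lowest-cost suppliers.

Rearranging supply gives Qs = 5P - 65. Setting quantity demanded equal to quantity supplied, 415 - 3P = 5P - 65, gives P* = 60 and Q* = 235.
The floor of 84 is above the equilibrium price 60, so it binds.
At P = 84: Qd = 415 - 3·84 = 163 and Qs = 5·84 - 65 = 355.
Producer surplus without the control is ½ · (60 - 13) · 235 = 5522.5.
With the floor, 163 units are sold at 84. The supply price at Q = 163 is 45.6, so PS = ½ · [(84 - 13) + (84 - 45.6)] · 163 = 8916.1.
Change in producer surplus = 8916.1 - 5522.5 = 3393.6.

3393.6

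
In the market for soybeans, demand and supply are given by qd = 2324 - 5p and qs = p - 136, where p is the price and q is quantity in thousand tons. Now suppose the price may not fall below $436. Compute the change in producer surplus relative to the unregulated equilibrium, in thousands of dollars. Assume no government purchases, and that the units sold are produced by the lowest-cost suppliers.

-4706

Setting quantity demanded equal to quantity supplied, 2324 - 5p = p - 136, gives p* = 410 and q* = 274.
Because the floor (436) lies above the market-clearing price, it is binding.
At p = 436: qd = 2324 - 5·436 = 144 and qs = 436 - 136 = 300.
Producer surplus without the control is ½ · (410 - 136) · 274 = 37538.
With the floor, 144 units are sold at 436. The supply price at q = 144 is 280, so PS = ½ · [(436 - 136) + (436 - 280)] · 144 = 32832.
Change in producer surplus = 32832 - 37538 = -4706.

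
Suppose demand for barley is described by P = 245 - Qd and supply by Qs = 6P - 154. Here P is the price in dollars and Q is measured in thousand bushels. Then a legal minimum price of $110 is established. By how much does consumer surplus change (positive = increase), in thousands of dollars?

-8559.5

Rearranging demand gives Qd = 245 - P. Equilibrium: 245 - P = 6P - 154, so 399 = 7P and P* = 57, Q* = 188.
Since 110 > 57, the floor is binding.
At P = 110: Qd = 245 - 110 = 135 and Qs = 6·110 - 154 = 506.
Consumer surplus without the control is ½ · (245 - 57) · 188 = 17672.
With the floor, consumers buy 135 units at 110, so CS = ½ · (245 - 110) · 135 = 9112.5.
Change in consumer surplus = 9112.5 - 17672 = -8559.5.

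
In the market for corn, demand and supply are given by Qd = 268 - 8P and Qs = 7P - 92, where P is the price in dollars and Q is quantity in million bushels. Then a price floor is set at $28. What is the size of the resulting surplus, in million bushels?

60

Setting quantity demanded equal to quantity supplied, 268 - 8P = 7P - 92, gives P* = 24 and Q* = 76.
The floor of 28 is above the equilibrium price 24, so it binds.
At P = 28: Qd = 268 - 8·28 = 44 and Qs = 7·28 - 92 = 104.
Surplus = Qs - Qd = 104 - 44 = 60.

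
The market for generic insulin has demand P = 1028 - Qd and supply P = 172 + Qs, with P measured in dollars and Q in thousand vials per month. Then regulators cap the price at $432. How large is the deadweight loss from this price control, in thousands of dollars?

28224

Rearranging demand gives Qd = 1028 - P; rearranging supply gives Qs = P - 172. In a free market, 1028 - P = P - 172 gives the equilibrium P* = 600, Q* = 428.
Since 432 < 600, the ceiling is binding.
At P = 432: Qd = 1028 - 432 = 596 and Qs = 432 - 172 = 260.
Quantity traded falls to 260. At Q = 260 the demand price is 1028 - 260 = 768 and the supply price is 172 + 260 = 432.
Deadweight loss = ½ · (768 - 432) · (428 - 260) = ½ · 336 · 168 = 28224.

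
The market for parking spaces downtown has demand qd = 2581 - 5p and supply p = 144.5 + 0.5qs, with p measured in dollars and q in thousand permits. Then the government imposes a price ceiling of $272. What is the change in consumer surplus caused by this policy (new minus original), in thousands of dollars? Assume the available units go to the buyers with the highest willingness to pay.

Rearranging supply gives qs = 2p - 289. Equilibrium: 2581 - 5p = 2p - 289, so 2870 = 7p and p* = 410, q* = 531.
Because the ceiling (272) lies below the market-clearing price, it is binding.
At p = 272: qd = 2581 - 5·272 = 1221 and qs = 2·272 - 289 = 255.
Consumer surplus without the control is ½ · (516.2 - 410) · 531 = 28196.1.
With the ceiling, 255 units are sold at 272 (assume they go to the highest-value buyers). The demand price at q = 255 is 465.2, so CS = ½ · [(516.2 - 272) + (465.2 - 272)] · 255 = 55768.5.
Change in consumer surplus = 55768.5 - 28196.1 = 27572.4.

27572.4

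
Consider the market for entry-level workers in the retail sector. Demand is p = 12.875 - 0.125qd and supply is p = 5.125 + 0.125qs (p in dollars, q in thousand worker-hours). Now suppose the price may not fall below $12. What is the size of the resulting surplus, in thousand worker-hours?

48

Rearranging demand gives qd = 103 - 8p; rearranging supply gives qs = 8p - 41. Setting quantity demanded equal to quantity supplied, 103 - 8p = 8p - 41, gives p* = 9 and q* = 31.
Because the floor (12) lies above the market-clearing price, it is binding.
At p = 12: qd = 103 - 8·12 = 7 and qs = 8·12 - 41 = 55.
Surplus = qs - qd = 55 - 7 = 48.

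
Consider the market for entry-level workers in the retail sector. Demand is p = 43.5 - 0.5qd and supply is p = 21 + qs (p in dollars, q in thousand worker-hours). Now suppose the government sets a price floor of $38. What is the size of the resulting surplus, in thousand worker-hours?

Rearranging demand gives qd = 87 - 2p; rearranging supply gives qs = p - 21. Equilibrium: 87 - 2p = p - 21, so 108 = 3p and p* = 36, q* = 15.
The floor of 38 is above the equilibrium price 36, so it binds.
At p = 38: qd = 87 - 2·38 = 11 and qs = 38 - 21 = 17.
Surplus = qs - qd = 17 - 11 = 6.

6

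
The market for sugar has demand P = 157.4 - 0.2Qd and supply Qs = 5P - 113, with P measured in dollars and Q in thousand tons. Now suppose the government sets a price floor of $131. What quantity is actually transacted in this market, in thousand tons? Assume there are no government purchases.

Rearranging demand gives Qd = 787 - 5P. In a free market, 787 - 5P = 5P - 113 gives the equilibrium P* = 90, Q* = 337.
Because the floor (131) lies above the market-clearing price, it is binding.
At P = 131: Qd = 787 - 5·131 = 132 and Qs = 5·131 - 113 = 542.
The quantity actually transacted is the short side, demand: 132.

132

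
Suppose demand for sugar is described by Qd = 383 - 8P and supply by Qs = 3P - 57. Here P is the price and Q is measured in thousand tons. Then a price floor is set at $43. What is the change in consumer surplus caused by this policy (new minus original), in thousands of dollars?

Setting quantity demanded equal to quantity supplied, 383 - 8P = 3P - 57, gives P* = 40 and Q* = 63.
The floor of 43 is above the equilibrium price 40, so it binds.
At P = 43: Qd = 383 - 8·43 = 39 and Qs = 3·43 - 57 = 72.
Consumer surplus without the control is ½ · (47.875 - 40) · 63 = 248.0625.
With the floor, consumers buy 39 units at 43, so CS = ½ · (47.875 - 43) · 39 = 95.0625.
Change in consumer surplus = 95.0625 - 248.0625 = -153.

-153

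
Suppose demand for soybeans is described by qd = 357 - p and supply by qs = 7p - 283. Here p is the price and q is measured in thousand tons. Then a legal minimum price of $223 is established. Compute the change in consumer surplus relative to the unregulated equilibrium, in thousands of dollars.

-29386.5

In a free market, 357 - p = 7p - 283 gives the equilibrium p* = 80, q* = 277.
Because the floor (223) lies above the market-clearing price, it is binding.
At p = 223: qd = 357 - 223 = 134 and qs = 7·223 - 283 = 1278.
Consumer surplus without the control is ½ · (357 - 80) · 277 = 38364.5.
With the floor, consumers buy 134 units at 223, so CS = ½ · (357 - 223) · 134 = 8978.
Change in consumer surplus = 8978 - 38364.5 = -29386.5.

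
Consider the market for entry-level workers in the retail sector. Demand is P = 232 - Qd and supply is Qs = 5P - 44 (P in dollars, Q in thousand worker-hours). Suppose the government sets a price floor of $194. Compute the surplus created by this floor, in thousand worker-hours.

Rearranging demand gives Qd = 232 - P. Setting quantity demanded equal to quantity supplied, 232 - P = 5P - 44, gives P* = 46 and Q* = 186.
Since 194 > 46, the floor is binding.
At P = 194: Qd = 232 - 194 = 38 and Qs = 5·194 - 44 = 926.
Surplus = Qs - Qd = 926 - 38 = 888.

888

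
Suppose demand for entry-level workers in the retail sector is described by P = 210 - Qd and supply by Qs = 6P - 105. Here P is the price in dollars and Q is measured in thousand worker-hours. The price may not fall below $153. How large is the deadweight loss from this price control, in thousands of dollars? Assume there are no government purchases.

Rearranging demand gives Qd = 210 - P. In a free market, 210 - P = 6P - 105 gives the equilibrium P* = 45, Q* = 165.
Since 153 > 45, the floor is binding.
At P = 153: Qd = 210 - 153 = 57 and Qs = 6·153 - 105 = 813.
Quantity traded falls to 57. At Q = 57 the demand price is 210 - 57 = 153 and the supply price is (105 + 57)/6 = 27.
Deadweight loss = ½ · (153 - 27) · (165 - 57) = ½ · 126 · 108 = 6804.

6804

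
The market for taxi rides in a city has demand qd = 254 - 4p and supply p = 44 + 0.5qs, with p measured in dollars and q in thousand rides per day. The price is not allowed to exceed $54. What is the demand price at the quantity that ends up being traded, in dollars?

58.5

Rearranging supply gives qs = 2p - 88. In a free market, 254 - 4p = 2p - 88 gives the equilibrium p* = 57, q* = 26.
Since 54 < 57, the ceiling is binding.
At p = 54: qd = 254 - 4·54 = 38 and qs = 2·54 - 88 = 20.
Only 20 units reach the market. On the demand curve, the marginal buyer's willingness to pay at q = 20 is (254 - 20)/4 = 58.5.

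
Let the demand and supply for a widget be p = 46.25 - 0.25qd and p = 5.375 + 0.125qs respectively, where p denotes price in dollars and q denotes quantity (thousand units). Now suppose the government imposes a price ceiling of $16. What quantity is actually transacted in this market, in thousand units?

85

Rearranging demand gives qd = 185 - 4p; rearranging supply gives qs = 8p - 43. Setting quantity demanded equal to quantity supplied, 185 - 4p = 8p - 43, gives p* = 19 and q* = 109.
Since 16 < 19, the ceiling is binding.
At p = 16: qd = 185 - 4·16 = 121 and qs = 8·16 - 43 = 85.
The quantity actually transacted is the short side, supply: 85.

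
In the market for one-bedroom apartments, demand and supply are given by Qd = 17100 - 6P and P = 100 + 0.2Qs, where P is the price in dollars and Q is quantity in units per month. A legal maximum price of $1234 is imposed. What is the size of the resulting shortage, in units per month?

4026

Rearranging supply gives Qs = 5P - 500. Setting quantity demanded equal to quantity supplied, 17100 - 6P = 5P - 500, gives P* = 1600 and Q* = 7500.
Since 1234 < 1600, the ceiling is binding.
At P = 1234: Qd = 17100 - 6·1234 = 9696 and Qs = 5·1234 - 500 = 5670.
Shortage = Qd - Qs = 9696 - 5670 = 4026.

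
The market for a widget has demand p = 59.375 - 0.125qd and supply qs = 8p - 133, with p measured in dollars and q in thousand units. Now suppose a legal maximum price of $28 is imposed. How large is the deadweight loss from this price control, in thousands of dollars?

800

Rearranging demand gives qd = 475 - 8p. Without the control the market clears where 475 - 8p = 8p - 133, i.e. p* = 38 and q* = 171.
Because the ceiling (28) lies below the market-clearing price, it is binding.
At p = 28: qd = 475 - 8·28 = 251 and qs = 8·28 - 133 = 91.
Quantity traded falls to 91. At q = 91 the demand price is (475 - 91)/8 = 48 and the supply price is (133 + 91)/8 = 28.
Deadweight loss = ½ · (48 - 28) · (171 - 91) = ½ · 20 · 80 = 800.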